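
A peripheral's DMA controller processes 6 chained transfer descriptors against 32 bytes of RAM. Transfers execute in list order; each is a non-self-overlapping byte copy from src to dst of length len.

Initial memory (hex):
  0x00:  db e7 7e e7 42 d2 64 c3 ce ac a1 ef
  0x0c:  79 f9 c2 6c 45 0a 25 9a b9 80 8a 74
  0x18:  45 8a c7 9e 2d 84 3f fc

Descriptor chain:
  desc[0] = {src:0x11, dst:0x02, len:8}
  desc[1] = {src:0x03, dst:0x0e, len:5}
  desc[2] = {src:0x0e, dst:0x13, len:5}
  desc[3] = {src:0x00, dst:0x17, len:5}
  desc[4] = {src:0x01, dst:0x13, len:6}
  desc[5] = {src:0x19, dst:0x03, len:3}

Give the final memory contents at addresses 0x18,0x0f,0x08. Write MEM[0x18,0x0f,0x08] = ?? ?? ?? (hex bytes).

MEM[0x18,0x0f,0x08] = 80 9a 74

  after D0: wrote 8B at 0x02 = 0a259ab9808a7445
  after D1: wrote 5B at 0x0e = 259ab9808a
  after D2: wrote 5B at 0x13 = 259ab9808a
  after D3: wrote 5B at 0x17 = dbe70a259a
  after D4: wrote 6B at 0x13 = e70a259ab980
  after D5: wrote 3B at 0x03 = 0a259a
query mem[0x18]=0x80, mem[0x0f]=0x9a, mem[0x08]=0x74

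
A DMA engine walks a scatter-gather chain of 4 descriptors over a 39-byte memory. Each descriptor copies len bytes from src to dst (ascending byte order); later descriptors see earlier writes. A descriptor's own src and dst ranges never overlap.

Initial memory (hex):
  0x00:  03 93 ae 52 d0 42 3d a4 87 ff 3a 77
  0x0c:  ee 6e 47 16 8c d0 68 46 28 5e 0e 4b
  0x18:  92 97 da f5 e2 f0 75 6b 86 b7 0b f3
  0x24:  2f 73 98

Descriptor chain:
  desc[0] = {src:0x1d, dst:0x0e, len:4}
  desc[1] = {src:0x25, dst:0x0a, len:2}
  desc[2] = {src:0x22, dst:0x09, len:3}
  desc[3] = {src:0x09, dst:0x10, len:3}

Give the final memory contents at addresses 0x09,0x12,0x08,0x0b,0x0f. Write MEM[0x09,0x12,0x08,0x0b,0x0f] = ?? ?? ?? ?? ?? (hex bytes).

MEM[0x09,0x12,0x08,0x0b,0x0f] = 0b 2f 87 2f 75

#0 dst[0x0e+4] := {0xf0,0x75,0x6b,0x86}
#1 dst[0x0a+2] := {0x73,0x98}
#2 dst[0x09+3] := {0x0b,0xf3,0x2f}
#3 dst[0x10+3] := {0x0b,0xf3,0x2f}
query mem[0x09]=0x0b, mem[0x12]=0x2f, mem[0x08]=0x87, mem[0x0b]=0x2f, mem[0x0f]=0x75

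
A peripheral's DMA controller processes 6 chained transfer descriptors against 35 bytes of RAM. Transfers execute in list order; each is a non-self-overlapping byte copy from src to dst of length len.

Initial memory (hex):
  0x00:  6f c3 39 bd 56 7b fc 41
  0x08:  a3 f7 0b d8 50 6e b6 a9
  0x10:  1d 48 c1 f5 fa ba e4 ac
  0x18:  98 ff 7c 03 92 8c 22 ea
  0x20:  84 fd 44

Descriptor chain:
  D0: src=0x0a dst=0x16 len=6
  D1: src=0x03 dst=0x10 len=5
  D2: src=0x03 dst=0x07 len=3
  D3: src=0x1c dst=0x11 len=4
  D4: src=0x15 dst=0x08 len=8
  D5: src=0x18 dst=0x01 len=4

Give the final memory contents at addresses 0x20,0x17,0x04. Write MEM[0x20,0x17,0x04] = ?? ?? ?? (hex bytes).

MEM[0x20,0x17,0x04] = 84 d8 a9

D0: mem[0x16..0x1b] <- [0b d8 50 6e b6 a9]
D1: mem[0x10..0x14] <- [bd 56 7b fc 41]
D2: mem[0x07..0x09] <- [bd 56 7b]
D3: mem[0x11..0x14] <- [92 8c 22 ea]
D4: mem[0x08..0x0f] <- [ba 0b d8 50 6e b6 a9 92]
D5: mem[0x01..0x04] <- [50 6e b6 a9]
query mem[0x20]=0x84, mem[0x17]=0xd8, mem[0x04]=0xa9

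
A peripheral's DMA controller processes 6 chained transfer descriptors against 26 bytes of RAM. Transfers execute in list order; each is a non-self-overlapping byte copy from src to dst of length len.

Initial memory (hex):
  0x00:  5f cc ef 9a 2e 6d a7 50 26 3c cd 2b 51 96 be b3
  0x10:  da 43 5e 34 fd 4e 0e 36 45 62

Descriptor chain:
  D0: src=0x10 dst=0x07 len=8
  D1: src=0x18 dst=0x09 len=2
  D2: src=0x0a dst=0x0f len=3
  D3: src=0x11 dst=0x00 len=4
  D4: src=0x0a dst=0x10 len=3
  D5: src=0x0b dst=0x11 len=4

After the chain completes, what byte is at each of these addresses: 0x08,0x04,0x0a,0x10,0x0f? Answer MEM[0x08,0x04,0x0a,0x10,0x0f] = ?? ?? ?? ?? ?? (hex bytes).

MEM[0x08,0x04,0x0a,0x10,0x0f] = 43 2e 62 62 62

[0] 0x10->0x07 len=8 : da 43 5e 34 fd 4e 0e 36
[1] 0x18->0x09 len=2 : 45 62
[2] 0x0a->0x0f len=3 : 62 fd 4e
[3] 0x11->0x00 len=4 : 4e 5e 34 fd
[4] 0x0a->0x10 len=3 : 62 fd 4e
[5] 0x0b->0x11 len=4 : fd 4e 0e 36
query mem[0x08]=0x43, mem[0x04]=0x2e, mem[0x0a]=0x62, mem[0x10]=0x62, mem[0x0f]=0x62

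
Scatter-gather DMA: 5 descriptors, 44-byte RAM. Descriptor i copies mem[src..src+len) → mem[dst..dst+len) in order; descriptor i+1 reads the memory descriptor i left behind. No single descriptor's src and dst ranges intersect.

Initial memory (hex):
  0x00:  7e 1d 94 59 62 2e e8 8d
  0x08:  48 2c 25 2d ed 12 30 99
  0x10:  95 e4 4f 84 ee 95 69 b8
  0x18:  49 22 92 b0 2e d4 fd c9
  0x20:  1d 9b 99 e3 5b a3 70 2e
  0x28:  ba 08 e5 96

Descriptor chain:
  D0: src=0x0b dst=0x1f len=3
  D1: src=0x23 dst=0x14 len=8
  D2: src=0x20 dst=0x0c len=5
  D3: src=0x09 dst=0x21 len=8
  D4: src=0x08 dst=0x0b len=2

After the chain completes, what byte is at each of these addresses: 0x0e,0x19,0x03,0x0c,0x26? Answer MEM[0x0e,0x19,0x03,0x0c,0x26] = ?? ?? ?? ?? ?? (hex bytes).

  after D0: wrote 3B at 0x1f = 2ded12
  after D1: wrote 8B at 0x14 = e35ba3702eba08e5
  after D2: wrote 5B at 0x0c = ed1299e35b
  after D3: wrote 8B at 0x21 = 2c252ded1299e35b
  after D4: wrote 2B at 0x0b = 482c
query mem[0x0e]=0x99, mem[0x19]=0xba, mem[0x03]=0x59, mem[0x0c]=0x2c, mem[0x26]=0x99

MEM[0x0e,0x19,0x03,0x0c,0x26] = 99 ba 59 2c 99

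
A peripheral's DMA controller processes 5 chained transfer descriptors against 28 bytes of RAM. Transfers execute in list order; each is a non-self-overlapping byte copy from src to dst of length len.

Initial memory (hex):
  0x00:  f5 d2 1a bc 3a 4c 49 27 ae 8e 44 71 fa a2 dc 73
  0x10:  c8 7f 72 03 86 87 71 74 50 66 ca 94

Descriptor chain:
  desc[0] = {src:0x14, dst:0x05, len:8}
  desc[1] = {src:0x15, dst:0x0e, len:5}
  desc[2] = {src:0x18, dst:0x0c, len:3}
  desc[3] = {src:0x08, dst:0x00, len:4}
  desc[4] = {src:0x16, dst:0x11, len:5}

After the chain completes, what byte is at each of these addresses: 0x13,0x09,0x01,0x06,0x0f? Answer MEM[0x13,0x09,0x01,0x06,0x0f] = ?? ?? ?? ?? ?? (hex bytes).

MEM[0x13,0x09,0x01,0x06,0x0f] = 50 50 50 87 71

[0] 0x14->0x05 len=8 : 86 87 71 74 50 66 ca 94
[1] 0x15->0x0e len=5 : 87 71 74 50 66
[2] 0x18->0x0c len=3 : 50 66 ca
[3] 0x08->0x00 len=4 : 74 50 66 ca
[4] 0x16->0x11 len=5 : 71 74 50 66 ca
query mem[0x13]=0x50, mem[0x09]=0x50, mem[0x01]=0x50, mem[0x06]=0x87, mem[0x0f]=0x71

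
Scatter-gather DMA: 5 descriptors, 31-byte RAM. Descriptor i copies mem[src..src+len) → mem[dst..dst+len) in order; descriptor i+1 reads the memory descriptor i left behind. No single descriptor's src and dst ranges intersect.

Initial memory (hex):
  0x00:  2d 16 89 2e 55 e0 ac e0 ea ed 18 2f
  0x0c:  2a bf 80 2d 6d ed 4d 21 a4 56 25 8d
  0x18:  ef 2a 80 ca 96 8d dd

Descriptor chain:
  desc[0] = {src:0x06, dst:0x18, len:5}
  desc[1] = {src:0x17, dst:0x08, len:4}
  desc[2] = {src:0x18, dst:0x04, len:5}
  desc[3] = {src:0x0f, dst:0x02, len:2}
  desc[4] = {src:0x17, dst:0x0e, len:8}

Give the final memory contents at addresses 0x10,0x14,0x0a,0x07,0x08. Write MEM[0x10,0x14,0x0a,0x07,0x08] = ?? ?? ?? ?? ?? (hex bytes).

  after D0: wrote 5B at 0x18 = ace0eaed18
  after D1: wrote 4B at 0x08 = 8dace0ea
  after D2: wrote 5B at 0x04 = ace0eaed18
  after D3: wrote 2B at 0x02 = 2d6d
  after D4: wrote 8B at 0x0e = 8dace0eaed188ddd
query mem[0x10]=0xe0, mem[0x14]=0x8d, mem[0x0a]=0xe0, mem[0x07]=0xed, mem[0x08]=0x18

MEM[0x10,0x14,0x0a,0x07,0x08] = e0 8d e0 ed 18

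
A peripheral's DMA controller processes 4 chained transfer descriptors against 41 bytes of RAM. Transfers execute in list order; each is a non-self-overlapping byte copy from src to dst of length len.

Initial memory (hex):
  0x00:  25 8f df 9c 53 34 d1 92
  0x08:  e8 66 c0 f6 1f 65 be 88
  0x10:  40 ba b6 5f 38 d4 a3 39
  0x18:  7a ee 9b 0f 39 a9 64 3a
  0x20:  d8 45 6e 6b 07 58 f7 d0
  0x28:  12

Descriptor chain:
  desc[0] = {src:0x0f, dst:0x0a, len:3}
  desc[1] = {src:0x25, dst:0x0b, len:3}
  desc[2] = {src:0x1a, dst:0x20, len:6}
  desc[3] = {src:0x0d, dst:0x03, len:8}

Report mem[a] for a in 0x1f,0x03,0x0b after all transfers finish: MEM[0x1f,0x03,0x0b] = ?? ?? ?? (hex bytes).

  after D0: wrote 3B at 0x0a = 8840ba
  after D1: wrote 3B at 0x0b = 58f7d0
  after D2: wrote 6B at 0x20 = 9b0f39a9643a
  after D3: wrote 8B at 0x03 = d0be8840bab65f38
query mem[0x1f]=0x3a, mem[0x03]=0xd0, mem[0x0b]=0x58

MEM[0x1f,0x03,0x0b] = 3a d0 58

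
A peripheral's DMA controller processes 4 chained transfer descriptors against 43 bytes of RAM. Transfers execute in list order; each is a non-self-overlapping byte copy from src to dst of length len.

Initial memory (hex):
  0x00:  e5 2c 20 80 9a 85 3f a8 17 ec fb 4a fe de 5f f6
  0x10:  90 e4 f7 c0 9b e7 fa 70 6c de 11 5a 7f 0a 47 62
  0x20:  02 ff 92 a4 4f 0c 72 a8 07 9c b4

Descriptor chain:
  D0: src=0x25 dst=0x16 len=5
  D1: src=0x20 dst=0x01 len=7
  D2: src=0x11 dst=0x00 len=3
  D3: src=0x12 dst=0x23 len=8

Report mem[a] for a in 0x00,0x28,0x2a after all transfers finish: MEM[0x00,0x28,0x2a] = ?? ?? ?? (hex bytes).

D0: mem[0x16..0x1a] <- [0c 72 a8 07 9c]
D1: mem[0x01..0x07] <- [02 ff 92 a4 4f 0c 72]
D2: mem[0x00..0x02] <- [e4 f7 c0]
D3: mem[0x23..0x2a] <- [f7 c0 9b e7 0c 72 a8 07]
query mem[0x00]=0xe4, mem[0x28]=0x72, mem[0x2a]=0x07

MEM[0x00,0x28,0x2a] = e4 72 07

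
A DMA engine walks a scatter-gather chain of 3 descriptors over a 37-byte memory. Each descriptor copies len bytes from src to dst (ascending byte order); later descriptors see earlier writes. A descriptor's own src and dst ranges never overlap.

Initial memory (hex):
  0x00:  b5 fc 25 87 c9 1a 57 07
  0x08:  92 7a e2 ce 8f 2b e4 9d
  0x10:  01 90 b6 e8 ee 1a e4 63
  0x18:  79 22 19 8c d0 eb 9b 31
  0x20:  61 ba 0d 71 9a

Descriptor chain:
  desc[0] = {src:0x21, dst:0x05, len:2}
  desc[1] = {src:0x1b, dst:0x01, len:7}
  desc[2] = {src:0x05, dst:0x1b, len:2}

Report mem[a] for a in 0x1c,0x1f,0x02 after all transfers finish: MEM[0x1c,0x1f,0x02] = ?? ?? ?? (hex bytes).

[0] 0x21->0x05 len=2 : ba 0d
[1] 0x1b->0x01 len=7 : 8c d0 eb 9b 31 61 ba
[2] 0x05->0x1b len=2 : 31 61
query mem[0x1c]=0x61, mem[0x1f]=0x31, mem[0x02]=0xd0

MEM[0x1c,0x1f,0x02] = 61 31 d0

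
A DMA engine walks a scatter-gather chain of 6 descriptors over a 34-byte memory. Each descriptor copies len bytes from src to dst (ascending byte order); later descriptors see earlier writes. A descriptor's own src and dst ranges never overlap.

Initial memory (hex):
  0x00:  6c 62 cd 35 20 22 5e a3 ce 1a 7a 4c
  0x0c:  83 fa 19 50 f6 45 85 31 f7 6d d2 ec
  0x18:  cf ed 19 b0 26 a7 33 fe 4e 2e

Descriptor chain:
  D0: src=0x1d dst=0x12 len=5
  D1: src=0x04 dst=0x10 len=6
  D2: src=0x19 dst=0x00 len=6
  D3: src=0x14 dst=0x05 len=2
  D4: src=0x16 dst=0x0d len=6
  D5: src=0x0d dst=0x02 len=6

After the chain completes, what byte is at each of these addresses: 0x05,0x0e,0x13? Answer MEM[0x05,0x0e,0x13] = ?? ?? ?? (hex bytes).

MEM[0x05,0x0e,0x13] = ed ec a3

[0] 0x1d->0x12 len=5 : a7 33 fe 4e 2e
[1] 0x04->0x10 len=6 : 20 22 5e a3 ce 1a
[2] 0x19->0x00 len=6 : ed 19 b0 26 a7 33
[3] 0x14->0x05 len=2 : ce 1a
[4] 0x16->0x0d len=6 : 2e ec cf ed 19 b0
[5] 0x0d->0x02 len=6 : 2e ec cf ed 19 b0
query mem[0x05]=0xed, mem[0x0e]=0xec, mem[0x13]=0xa3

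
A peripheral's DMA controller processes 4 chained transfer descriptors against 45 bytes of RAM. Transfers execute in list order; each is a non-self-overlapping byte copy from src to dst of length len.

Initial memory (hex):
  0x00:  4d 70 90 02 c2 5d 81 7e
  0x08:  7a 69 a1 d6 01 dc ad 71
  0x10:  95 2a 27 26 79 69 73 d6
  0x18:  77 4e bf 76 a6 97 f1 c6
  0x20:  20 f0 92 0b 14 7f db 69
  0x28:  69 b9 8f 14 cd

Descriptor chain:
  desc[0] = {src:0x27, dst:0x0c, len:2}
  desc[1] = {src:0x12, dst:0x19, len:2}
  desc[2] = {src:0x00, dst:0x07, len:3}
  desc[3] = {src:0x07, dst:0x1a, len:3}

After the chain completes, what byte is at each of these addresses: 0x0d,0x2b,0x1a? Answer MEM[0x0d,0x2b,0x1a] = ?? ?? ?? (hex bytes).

  after D0: wrote 2B at 0x0c = 6969
  after D1: wrote 2B at 0x19 = 2726
  after D2: wrote 3B at 0x07 = 4d7090
  after D3: wrote 3B at 0x1a = 4d7090
query mem[0x0d]=0x69, mem[0x2b]=0x14, mem[0x1a]=0x4d

MEM[0x0d,0x2b,0x1a] = 69 14 4d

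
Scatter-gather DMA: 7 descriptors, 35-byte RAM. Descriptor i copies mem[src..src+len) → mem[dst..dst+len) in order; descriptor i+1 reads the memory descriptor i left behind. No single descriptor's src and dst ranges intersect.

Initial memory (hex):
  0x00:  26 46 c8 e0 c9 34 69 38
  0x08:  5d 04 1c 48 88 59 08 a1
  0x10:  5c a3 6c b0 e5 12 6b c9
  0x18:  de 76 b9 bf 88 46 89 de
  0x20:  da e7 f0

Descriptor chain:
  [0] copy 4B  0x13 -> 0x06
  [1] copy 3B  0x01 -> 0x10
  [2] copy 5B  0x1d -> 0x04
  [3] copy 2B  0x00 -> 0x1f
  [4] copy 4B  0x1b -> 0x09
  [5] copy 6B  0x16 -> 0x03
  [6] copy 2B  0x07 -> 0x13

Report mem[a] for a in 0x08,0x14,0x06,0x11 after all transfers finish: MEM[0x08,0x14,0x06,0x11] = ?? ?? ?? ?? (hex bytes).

MEM[0x08,0x14,0x06,0x11] = bf bf 76 c8

[0] 0x13->0x06 len=4 : b0 e5 12 6b
[1] 0x01->0x10 len=3 : 46 c8 e0
[2] 0x1d->0x04 len=5 : 46 89 de da e7
[3] 0x00->0x1f len=2 : 26 46
[4] 0x1b->0x09 len=4 : bf 88 46 89
[5] 0x16->0x03 len=6 : 6b c9 de 76 b9 bf
[6] 0x07->0x13 len=2 : b9 bf
query mem[0x08]=0xbf, mem[0x14]=0xbf, mem[0x06]=0x76, mem[0x11]=0xc8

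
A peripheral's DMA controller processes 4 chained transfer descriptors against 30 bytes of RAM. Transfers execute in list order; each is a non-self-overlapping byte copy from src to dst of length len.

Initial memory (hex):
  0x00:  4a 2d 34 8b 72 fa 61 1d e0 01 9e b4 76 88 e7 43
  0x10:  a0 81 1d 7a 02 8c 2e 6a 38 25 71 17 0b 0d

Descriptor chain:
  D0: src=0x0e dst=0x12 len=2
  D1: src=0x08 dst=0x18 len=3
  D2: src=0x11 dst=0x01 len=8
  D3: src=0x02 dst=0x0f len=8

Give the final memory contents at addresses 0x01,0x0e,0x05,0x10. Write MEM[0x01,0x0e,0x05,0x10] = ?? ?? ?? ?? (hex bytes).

MEM[0x01,0x0e,0x05,0x10] = 81 e7 8c 43

D0: mem[0x12..0x13] <- [e7 43]
D1: mem[0x18..0x1a] <- [e0 01 9e]
D2: mem[0x01..0x08] <- [81 e7 43 02 8c 2e 6a e0]
D3: mem[0x0f..0x16] <- [e7 43 02 8c 2e 6a e0 01]
query mem[0x01]=0x81, mem[0x0e]=0xe7, mem[0x05]=0x8c, mem[0x10]=0x43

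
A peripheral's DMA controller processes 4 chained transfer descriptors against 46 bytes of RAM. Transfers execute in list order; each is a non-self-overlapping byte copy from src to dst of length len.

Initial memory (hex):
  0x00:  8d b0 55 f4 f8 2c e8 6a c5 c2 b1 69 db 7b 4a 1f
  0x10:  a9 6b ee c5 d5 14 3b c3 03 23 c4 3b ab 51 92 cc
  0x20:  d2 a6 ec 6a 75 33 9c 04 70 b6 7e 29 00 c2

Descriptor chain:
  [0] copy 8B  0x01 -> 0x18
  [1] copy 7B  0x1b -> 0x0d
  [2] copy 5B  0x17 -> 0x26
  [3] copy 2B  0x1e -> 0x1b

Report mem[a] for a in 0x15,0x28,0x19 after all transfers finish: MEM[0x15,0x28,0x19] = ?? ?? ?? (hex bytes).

MEM[0x15,0x28,0x19] = 14 55 55

[0] 0x01->0x18 len=8 : b0 55 f4 f8 2c e8 6a c5
[1] 0x1b->0x0d len=7 : f8 2c e8 6a c5 d2 a6
[2] 0x17->0x26 len=5 : c3 b0 55 f4 f8
[3] 0x1e->0x1b len=2 : 6a c5
query mem[0x15]=0x14, mem[0x28]=0x55, mem[0x19]=0x55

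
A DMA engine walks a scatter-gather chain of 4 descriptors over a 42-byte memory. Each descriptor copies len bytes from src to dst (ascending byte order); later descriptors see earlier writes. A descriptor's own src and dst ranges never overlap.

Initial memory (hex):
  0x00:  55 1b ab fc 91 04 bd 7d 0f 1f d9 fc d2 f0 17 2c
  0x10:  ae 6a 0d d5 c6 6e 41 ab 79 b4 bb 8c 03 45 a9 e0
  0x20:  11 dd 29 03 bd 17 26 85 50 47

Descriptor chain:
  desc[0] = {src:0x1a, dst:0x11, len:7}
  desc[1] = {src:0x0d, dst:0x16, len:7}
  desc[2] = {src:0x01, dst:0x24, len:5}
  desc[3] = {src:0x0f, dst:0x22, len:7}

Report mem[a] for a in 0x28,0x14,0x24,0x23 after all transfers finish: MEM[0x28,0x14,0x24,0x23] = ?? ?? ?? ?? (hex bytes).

#0 dst[0x11+7] := {0xbb,0x8c,0x03,0x45,0xa9,0xe0,0x11}
#1 dst[0x16+7] := {0xf0,0x17,0x2c,0xae,0xbb,0x8c,0x03}
#2 dst[0x24+5] := {0x1b,0xab,0xfc,0x91,0x04}
#3 dst[0x22+7] := {0x2c,0xae,0xbb,0x8c,0x03,0x45,0xa9}
query mem[0x28]=0xa9, mem[0x14]=0x45, mem[0x24]=0xbb, mem[0x23]=0xae

MEM[0x28,0x14,0x24,0x23] = a9 45 bb ae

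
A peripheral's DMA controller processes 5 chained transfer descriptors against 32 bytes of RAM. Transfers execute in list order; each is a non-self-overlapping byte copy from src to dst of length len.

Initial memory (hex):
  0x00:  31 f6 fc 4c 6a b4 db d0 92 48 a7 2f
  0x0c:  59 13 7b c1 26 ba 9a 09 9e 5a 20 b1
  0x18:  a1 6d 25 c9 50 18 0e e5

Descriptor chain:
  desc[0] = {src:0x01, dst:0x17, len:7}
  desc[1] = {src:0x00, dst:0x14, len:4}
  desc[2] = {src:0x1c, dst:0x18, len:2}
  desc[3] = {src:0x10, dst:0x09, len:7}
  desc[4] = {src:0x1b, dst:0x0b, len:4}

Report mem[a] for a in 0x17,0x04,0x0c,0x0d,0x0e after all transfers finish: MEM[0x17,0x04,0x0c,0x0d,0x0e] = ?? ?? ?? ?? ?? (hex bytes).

MEM[0x17,0x04,0x0c,0x0d,0x0e] = 4c 6a db d0 0e

#0 dst[0x17+7] := {0xf6,0xfc,0x4c,0x6a,0xb4,0xdb,0xd0}
#1 dst[0x14+4] := {0x31,0xf6,0xfc,0x4c}
#2 dst[0x18+2] := {0xdb,0xd0}
#3 dst[0x09+7] := {0x26,0xba,0x9a,0x09,0x31,0xf6,0xfc}
#4 dst[0x0b+4] := {0xb4,0xdb,0xd0,0x0e}
query mem[0x17]=0x4c, mem[0x04]=0x6a, mem[0x0c]=0xdb, mem[0x0d]=0xd0, mem[0x0e]=0x0e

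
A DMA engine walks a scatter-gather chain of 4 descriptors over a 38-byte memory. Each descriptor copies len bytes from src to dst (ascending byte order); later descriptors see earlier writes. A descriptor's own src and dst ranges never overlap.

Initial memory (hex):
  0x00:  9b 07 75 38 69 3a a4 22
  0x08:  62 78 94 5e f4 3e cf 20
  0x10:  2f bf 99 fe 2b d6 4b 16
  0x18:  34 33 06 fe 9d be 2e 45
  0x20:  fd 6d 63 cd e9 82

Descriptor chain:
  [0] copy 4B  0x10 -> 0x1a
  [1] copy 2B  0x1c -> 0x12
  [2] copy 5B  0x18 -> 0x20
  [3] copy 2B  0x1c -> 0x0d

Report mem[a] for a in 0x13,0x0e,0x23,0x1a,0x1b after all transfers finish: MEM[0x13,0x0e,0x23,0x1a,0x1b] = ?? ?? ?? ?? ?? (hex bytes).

  after D0: wrote 4B at 0x1a = 2fbf99fe
  after D1: wrote 2B at 0x12 = 99fe
  after D2: wrote 5B at 0x20 = 34332fbf99
  after D3: wrote 2B at 0x0d = 99fe
query mem[0x13]=0xfe, mem[0x0e]=0xfe, mem[0x23]=0xbf, mem[0x1a]=0x2f, mem[0x1b]=0xbf

MEM[0x13,0x0e,0x23,0x1a,0x1b] = fe fe bf 2f bf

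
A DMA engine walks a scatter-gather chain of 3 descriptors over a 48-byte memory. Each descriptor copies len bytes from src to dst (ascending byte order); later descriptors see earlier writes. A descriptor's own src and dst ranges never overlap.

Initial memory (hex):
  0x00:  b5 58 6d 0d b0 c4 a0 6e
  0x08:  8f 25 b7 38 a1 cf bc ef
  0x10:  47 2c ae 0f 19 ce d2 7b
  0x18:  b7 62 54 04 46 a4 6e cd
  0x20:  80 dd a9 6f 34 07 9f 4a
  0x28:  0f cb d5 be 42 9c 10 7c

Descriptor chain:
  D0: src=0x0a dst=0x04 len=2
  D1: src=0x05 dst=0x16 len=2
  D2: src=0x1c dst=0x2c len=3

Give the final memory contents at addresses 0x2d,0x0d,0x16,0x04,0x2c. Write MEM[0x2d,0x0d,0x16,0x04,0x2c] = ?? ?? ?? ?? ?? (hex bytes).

[0] 0x0a->0x04 len=2 : b7 38
[1] 0x05->0x16 len=2 : 38 a0
[2] 0x1c->0x2c len=3 : 46 a4 6e
query mem[0x2d]=0xa4, mem[0x0d]=0xcf, mem[0x16]=0x38, mem[0x04]=0xb7, mem[0x2c]=0x46

MEM[0x2d,0x0d,0x16,0x04,0x2c] = a4 cf 38 b7 46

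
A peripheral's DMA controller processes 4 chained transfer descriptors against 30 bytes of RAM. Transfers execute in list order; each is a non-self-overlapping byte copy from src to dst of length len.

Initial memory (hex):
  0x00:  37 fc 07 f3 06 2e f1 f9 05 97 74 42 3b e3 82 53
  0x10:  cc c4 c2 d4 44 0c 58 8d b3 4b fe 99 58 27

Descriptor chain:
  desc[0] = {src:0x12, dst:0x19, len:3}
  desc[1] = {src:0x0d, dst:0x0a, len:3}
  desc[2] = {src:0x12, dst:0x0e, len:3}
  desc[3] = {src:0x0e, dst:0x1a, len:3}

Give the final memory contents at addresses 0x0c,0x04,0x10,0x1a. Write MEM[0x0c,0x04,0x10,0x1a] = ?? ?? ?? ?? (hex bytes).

D0: mem[0x19..0x1b] <- [c2 d4 44]
D1: mem[0x0a..0x0c] <- [e3 82 53]
D2: mem[0x0e..0x10] <- [c2 d4 44]
D3: mem[0x1a..0x1c] <- [c2 d4 44]
query mem[0x0c]=0x53, mem[0x04]=0x06, mem[0x10]=0x44, mem[0x1a]=0xc2

MEM[0x0c,0x04,0x10,0x1a] = 53 06 44 c2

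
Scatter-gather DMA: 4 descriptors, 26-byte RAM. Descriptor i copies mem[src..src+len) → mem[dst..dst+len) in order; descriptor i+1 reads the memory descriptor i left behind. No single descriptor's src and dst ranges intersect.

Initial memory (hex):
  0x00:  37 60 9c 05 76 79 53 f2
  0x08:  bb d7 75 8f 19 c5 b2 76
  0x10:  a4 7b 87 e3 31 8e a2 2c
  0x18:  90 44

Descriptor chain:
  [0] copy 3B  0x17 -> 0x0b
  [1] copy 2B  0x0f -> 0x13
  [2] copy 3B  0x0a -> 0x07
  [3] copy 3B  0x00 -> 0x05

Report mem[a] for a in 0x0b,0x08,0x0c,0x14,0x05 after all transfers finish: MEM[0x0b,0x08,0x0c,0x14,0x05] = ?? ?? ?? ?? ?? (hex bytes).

MEM[0x0b,0x08,0x0c,0x14,0x05] = 2c 2c 90 a4 37

[0] 0x17->0x0b len=3 : 2c 90 44
[1] 0x0f->0x13 len=2 : 76 a4
[2] 0x0a->0x07 len=3 : 75 2c 90
[3] 0x00->0x05 len=3 : 37 60 9c
query mem[0x0b]=0x2c, mem[0x08]=0x2c, mem[0x0c]=0x90, mem[0x14]=0xa4, mem[0x05]=0x37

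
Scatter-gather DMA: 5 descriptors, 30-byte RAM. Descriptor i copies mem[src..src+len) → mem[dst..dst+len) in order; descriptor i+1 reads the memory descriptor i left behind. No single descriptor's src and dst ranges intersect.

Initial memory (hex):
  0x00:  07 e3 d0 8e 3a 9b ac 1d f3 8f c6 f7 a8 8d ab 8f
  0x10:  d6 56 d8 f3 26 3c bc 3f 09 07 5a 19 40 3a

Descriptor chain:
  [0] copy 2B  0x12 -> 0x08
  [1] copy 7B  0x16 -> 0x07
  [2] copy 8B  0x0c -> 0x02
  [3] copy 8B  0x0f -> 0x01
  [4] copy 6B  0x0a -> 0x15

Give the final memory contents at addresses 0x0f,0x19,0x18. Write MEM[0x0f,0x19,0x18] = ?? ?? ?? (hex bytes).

MEM[0x0f,0x19,0x18] = 8f ab 40

  after D0: wrote 2B at 0x08 = d8f3
  after D1: wrote 7B at 0x07 = bc3f09075a1940
  after D2: wrote 8B at 0x02 = 1940ab8fd656d8f3
  after D3: wrote 8B at 0x01 = 8fd656d8f3263cbc
  after D4: wrote 6B at 0x15 = 075a1940ab8f
query mem[0x0f]=0x8f, mem[0x19]=0xab, mem[0x18]=0x40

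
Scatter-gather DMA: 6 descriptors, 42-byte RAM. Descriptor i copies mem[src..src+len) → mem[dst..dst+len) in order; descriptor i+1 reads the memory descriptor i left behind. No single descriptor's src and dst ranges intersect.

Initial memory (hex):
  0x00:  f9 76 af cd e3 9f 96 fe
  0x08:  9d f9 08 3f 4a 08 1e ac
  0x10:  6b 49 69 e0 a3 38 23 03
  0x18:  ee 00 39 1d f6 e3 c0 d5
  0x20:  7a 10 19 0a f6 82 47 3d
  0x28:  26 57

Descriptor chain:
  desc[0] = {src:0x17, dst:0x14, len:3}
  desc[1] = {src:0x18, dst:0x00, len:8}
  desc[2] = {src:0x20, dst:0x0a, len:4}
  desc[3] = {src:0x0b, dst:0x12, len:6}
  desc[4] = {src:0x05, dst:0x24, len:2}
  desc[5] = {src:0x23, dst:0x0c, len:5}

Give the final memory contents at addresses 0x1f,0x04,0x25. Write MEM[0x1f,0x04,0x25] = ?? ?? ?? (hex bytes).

[0] 0x17->0x14 len=3 : 03 ee 00
[1] 0x18->0x00 len=8 : ee 00 39 1d f6 e3 c0 d5
[2] 0x20->0x0a len=4 : 7a 10 19 0a
[3] 0x0b->0x12 len=6 : 10 19 0a 1e ac 6b
[4] 0x05->0x24 len=2 : e3 c0
[5] 0x23->0x0c len=5 : 0a e3 c0 47 3d
query mem[0x1f]=0xd5, mem[0x04]=0xf6, mem[0x25]=0xc0

MEM[0x1f,0x04,0x25] = d5 f6 c0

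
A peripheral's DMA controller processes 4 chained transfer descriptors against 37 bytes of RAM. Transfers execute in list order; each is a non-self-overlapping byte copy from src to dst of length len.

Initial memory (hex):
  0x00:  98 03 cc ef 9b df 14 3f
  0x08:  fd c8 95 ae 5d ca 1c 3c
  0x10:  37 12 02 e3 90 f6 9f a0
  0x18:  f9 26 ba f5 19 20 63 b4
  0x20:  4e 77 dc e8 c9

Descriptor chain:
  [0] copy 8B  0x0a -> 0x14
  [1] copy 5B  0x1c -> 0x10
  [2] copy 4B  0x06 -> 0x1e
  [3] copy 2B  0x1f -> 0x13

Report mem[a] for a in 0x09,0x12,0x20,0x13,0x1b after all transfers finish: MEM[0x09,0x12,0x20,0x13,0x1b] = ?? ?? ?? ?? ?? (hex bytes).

MEM[0x09,0x12,0x20,0x13,0x1b] = c8 63 fd 3f 12

D0: mem[0x14..0x1b] <- [95 ae 5d ca 1c 3c 37 12]
D1: mem[0x10..0x14] <- [19 20 63 b4 4e]
D2: mem[0x1e..0x21] <- [14 3f fd c8]
D3: mem[0x13..0x14] <- [3f fd]
query mem[0x09]=0xc8, mem[0x12]=0x63, mem[0x20]=0xfd, mem[0x13]=0x3f, mem[0x1b]=0x12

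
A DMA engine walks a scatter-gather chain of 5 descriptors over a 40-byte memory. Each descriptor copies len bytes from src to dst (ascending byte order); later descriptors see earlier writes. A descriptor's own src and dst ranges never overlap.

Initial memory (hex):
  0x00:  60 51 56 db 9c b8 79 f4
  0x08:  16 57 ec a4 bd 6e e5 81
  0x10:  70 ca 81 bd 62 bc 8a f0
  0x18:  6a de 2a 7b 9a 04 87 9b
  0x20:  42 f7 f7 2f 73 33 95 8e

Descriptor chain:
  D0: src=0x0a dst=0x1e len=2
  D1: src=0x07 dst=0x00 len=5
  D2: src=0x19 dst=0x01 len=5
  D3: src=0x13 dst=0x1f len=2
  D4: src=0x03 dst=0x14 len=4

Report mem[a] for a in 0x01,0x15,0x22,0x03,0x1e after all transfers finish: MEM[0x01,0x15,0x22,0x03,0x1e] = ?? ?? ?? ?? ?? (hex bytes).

#0 dst[0x1e+2] := {0xec,0xa4}
#1 dst[0x00+5] := {0xf4,0x16,0x57,0xec,0xa4}
#2 dst[0x01+5] := {0xde,0x2a,0x7b,0x9a,0x04}
#3 dst[0x1f+2] := {0xbd,0x62}
#4 dst[0x14+4] := {0x7b,0x9a,0x04,0x79}
query mem[0x01]=0xde, mem[0x15]=0x9a, mem[0x22]=0xf7, mem[0x03]=0x7b, mem[0x1e]=0xec

MEM[0x01,0x15,0x22,0x03,0x1e] = de 9a f7 7b ec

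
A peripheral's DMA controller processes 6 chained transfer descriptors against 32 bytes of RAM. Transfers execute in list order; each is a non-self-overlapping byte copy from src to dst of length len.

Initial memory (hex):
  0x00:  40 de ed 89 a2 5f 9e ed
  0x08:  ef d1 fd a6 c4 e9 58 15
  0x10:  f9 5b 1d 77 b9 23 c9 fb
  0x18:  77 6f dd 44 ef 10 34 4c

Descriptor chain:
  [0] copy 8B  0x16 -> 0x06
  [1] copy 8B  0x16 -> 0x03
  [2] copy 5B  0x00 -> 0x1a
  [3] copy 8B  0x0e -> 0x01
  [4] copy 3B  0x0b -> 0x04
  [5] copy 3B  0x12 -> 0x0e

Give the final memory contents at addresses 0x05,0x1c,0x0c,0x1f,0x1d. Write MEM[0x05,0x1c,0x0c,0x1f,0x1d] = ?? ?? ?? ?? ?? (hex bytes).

MEM[0x05,0x1c,0x0c,0x1f,0x1d] = ef ed ef 4c c9

D0: mem[0x06..0x0d] <- [c9 fb 77 6f dd 44 ef 10]
D1: mem[0x03..0x0a] <- [c9 fb 77 6f dd 44 ef 10]
D2: mem[0x1a..0x1e] <- [40 de ed c9 fb]
D3: mem[0x01..0x08] <- [58 15 f9 5b 1d 77 b9 23]
D4: mem[0x04..0x06] <- [44 ef 10]
D5: mem[0x0e..0x10] <- [1d 77 b9]
query mem[0x05]=0xef, mem[0x1c]=0xed, mem[0x0c]=0xef, mem[0x1f]=0x4c, mem[0x1d]=0xc9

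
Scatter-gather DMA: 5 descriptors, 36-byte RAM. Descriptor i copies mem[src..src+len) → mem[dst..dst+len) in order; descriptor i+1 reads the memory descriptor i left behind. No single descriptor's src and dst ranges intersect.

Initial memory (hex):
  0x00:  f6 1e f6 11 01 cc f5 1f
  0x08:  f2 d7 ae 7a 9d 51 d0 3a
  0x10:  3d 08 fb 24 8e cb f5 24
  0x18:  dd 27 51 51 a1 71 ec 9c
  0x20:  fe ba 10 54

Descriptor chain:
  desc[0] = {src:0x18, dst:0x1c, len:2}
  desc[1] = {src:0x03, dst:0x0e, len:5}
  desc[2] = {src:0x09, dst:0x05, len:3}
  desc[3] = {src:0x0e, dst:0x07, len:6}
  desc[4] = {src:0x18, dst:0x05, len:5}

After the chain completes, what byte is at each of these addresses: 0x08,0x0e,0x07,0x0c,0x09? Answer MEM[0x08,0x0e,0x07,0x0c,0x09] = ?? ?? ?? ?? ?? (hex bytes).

MEM[0x08,0x0e,0x07,0x0c,0x09] = 51 11 51 24 dd

D0: mem[0x1c..0x1d] <- [dd 27]
D1: mem[0x0e..0x12] <- [11 01 cc f5 1f]
D2: mem[0x05..0x07] <- [d7 ae 7a]
D3: mem[0x07..0x0c] <- [11 01 cc f5 1f 24]
D4: mem[0x05..0x09] <- [dd 27 51 51 dd]
query mem[0x08]=0x51, mem[0x0e]=0x11, mem[0x07]=0x51, mem[0x0c]=0x24, mem[0x09]=0xdd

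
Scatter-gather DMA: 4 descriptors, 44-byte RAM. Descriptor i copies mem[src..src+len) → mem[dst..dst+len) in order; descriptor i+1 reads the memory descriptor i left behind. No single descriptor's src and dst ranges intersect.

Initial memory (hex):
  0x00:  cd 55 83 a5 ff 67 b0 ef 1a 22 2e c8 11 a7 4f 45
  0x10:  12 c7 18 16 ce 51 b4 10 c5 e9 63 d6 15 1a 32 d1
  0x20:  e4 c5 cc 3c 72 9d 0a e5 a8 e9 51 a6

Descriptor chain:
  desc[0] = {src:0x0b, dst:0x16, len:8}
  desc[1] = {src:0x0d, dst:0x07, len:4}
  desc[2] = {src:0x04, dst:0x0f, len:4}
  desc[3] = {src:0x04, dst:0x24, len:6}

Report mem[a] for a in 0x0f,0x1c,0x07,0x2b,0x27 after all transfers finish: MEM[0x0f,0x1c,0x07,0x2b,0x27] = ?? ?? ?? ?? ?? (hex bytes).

MEM[0x0f,0x1c,0x07,0x2b,0x27] = ff c7 a7 a6 a7

D0: mem[0x16..0x1d] <- [c8 11 a7 4f 45 12 c7 18]
D1: mem[0x07..0x0a] <- [a7 4f 45 12]
D2: mem[0x0f..0x12] <- [ff 67 b0 a7]
D3: mem[0x24..0x29] <- [ff 67 b0 a7 4f 45]
query mem[0x0f]=0xff, mem[0x1c]=0xc7, mem[0x07]=0xa7, mem[0x2b]=0xa6, mem[0x27]=0xa7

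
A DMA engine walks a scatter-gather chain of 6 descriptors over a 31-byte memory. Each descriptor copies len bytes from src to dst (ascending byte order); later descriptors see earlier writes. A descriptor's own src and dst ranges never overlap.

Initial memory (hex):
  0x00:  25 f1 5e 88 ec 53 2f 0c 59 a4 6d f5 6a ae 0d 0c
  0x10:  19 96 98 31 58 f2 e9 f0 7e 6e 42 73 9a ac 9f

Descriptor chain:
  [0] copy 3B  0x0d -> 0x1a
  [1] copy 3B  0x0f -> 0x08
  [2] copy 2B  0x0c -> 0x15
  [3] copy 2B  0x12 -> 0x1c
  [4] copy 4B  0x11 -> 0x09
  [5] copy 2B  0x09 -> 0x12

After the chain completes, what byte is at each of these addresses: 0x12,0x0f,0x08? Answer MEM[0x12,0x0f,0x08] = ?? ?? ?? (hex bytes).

#0 dst[0x1a+3] := {0xae,0x0d,0x0c}
#1 dst[0x08+3] := {0x0c,0x19,0x96}
#2 dst[0x15+2] := {0x6a,0xae}
#3 dst[0x1c+2] := {0x98,0x31}
#4 dst[0x09+4] := {0x96,0x98,0x31,0x58}
#5 dst[0x12+2] := {0x96,0x98}
query mem[0x12]=0x96, mem[0x0f]=0x0c, mem[0x08]=0x0c

MEM[0x12,0x0f,0x08] = 96 0c 0c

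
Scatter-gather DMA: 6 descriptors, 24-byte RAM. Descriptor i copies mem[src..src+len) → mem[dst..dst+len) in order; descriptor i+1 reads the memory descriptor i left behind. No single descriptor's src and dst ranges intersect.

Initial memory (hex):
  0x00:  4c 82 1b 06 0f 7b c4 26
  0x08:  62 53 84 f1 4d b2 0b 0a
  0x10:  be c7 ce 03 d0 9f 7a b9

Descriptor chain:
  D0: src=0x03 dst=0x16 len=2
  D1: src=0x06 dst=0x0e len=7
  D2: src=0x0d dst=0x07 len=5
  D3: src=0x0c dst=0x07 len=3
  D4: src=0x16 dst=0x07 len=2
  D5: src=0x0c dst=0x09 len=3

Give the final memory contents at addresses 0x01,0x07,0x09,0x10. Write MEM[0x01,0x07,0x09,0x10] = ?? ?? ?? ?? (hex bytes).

MEM[0x01,0x07,0x09,0x10] = 82 06 4d 62

#0 dst[0x16+2] := {0x06,0x0f}
#1 dst[0x0e+7] := {0xc4,0x26,0x62,0x53,0x84,0xf1,0x4d}
#2 dst[0x07+5] := {0xb2,0xc4,0x26,0x62,0x53}
#3 dst[0x07+3] := {0x4d,0xb2,0xc4}
#4 dst[0x07+2] := {0x06,0x0f}
#5 dst[0x09+3] := {0x4d,0xb2,0xc4}
query mem[0x01]=0x82, mem[0x07]=0x06, mem[0x09]=0x4d, mem[0x10]=0x62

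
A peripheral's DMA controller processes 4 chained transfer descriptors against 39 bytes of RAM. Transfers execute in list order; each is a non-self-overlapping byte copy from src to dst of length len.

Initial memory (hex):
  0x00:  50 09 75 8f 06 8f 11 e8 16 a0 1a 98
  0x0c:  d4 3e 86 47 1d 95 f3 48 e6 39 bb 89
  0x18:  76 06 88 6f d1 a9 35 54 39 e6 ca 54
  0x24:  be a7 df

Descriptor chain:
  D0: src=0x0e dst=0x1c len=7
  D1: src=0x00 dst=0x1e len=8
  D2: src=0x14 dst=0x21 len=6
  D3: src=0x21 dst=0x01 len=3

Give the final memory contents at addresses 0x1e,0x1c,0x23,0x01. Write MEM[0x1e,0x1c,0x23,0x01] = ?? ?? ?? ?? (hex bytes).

#0 dst[0x1c+7] := {0x86,0x47,0x1d,0x95,0xf3,0x48,0xe6}
#1 dst[0x1e+8] := {0x50,0x09,0x75,0x8f,0x06,0x8f,0x11,0xe8}
#2 dst[0x21+6] := {0xe6,0x39,0xbb,0x89,0x76,0x06}
#3 dst[0x01+3] := {0xe6,0x39,0xbb}
query mem[0x1e]=0x50, mem[0x1c]=0x86, mem[0x23]=0xbb, mem[0x01]=0xe6

MEM[0x1e,0x1c,0x23,0x01] = 50 86 bb e6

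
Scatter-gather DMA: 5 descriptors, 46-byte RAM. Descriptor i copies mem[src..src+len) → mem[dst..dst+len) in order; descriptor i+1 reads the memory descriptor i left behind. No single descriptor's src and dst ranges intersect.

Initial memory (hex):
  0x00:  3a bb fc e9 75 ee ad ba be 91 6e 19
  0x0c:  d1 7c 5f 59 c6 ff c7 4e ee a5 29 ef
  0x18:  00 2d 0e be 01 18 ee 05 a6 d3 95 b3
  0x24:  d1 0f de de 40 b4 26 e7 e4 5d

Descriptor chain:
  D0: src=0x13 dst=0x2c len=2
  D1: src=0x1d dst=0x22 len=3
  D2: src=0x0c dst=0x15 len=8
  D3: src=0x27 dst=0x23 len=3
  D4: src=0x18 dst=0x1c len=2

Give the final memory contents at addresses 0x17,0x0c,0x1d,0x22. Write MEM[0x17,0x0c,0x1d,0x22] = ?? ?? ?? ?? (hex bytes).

MEM[0x17,0x0c,0x1d,0x22] = 5f d1 c6 18

#0 dst[0x2c+2] := {0x4e,0xee}
#1 dst[0x22+3] := {0x18,0xee,0x05}
#2 dst[0x15+8] := {0xd1,0x7c,0x5f,0x59,0xc6,0xff,0xc7,0x4e}
#3 dst[0x23+3] := {0xde,0x40,0xb4}
#4 dst[0x1c+2] := {0x59,0xc6}
query mem[0x17]=0x5f, mem[0x0c]=0xd1, mem[0x1d]=0xc6, mem[0x22]=0x18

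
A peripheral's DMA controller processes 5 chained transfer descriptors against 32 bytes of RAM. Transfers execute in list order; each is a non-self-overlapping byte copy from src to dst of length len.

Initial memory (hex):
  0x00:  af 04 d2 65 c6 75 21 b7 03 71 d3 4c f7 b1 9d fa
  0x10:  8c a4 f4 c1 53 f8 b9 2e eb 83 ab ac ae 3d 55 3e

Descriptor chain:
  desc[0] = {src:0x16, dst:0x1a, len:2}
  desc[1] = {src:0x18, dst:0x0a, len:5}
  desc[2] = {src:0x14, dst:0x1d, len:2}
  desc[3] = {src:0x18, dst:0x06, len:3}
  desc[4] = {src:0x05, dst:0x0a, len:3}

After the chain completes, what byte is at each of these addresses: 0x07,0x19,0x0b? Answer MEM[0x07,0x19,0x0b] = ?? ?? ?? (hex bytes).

MEM[0x07,0x19,0x0b] = 83 83 eb

[0] 0x16->0x1a len=2 : b9 2e
[1] 0x18->0x0a len=5 : eb 83 b9 2e ae
[2] 0x14->0x1d len=2 : 53 f8
[3] 0x18->0x06 len=3 : eb 83 b9
[4] 0x05->0x0a len=3 : 75 eb 83
query mem[0x07]=0x83, mem[0x19]=0x83, mem[0x0b]=0xeb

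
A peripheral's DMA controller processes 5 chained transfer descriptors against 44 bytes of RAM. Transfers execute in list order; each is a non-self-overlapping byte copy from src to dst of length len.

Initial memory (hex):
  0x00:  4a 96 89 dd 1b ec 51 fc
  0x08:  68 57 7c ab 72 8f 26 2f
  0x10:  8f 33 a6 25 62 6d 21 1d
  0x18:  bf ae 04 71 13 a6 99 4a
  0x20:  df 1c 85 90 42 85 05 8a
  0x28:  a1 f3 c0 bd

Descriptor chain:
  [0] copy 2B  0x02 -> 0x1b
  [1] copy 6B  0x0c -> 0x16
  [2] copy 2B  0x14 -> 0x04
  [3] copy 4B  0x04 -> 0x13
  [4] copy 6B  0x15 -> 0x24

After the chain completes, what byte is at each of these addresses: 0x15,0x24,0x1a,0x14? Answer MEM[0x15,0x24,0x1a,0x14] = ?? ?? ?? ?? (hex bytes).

MEM[0x15,0x24,0x1a,0x14] = 51 51 8f 6d

#0 dst[0x1b+2] := {0x89,0xdd}
#1 dst[0x16+6] := {0x72,0x8f,0x26,0x2f,0x8f,0x33}
#2 dst[0x04+2] := {0x62,0x6d}
#3 dst[0x13+4] := {0x62,0x6d,0x51,0xfc}
#4 dst[0x24+6] := {0x51,0xfc,0x8f,0x26,0x2f,0x8f}
query mem[0x15]=0x51, mem[0x24]=0x51, mem[0x1a]=0x8f, mem[0x14]=0x6d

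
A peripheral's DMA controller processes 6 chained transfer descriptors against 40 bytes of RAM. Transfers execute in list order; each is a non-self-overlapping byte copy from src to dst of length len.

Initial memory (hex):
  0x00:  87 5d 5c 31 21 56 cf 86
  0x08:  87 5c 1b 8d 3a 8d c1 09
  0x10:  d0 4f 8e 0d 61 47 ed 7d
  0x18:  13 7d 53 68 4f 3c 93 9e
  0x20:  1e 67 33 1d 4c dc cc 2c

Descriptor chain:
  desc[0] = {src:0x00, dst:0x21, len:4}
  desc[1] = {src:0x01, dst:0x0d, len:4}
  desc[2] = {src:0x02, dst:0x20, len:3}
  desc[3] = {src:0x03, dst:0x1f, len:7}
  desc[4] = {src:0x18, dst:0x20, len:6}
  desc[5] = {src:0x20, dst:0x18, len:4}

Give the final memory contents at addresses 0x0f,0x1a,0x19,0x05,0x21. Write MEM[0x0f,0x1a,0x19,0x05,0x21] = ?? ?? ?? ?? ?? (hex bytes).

MEM[0x0f,0x1a,0x19,0x05,0x21] = 31 53 7d 56 7d

  after D0: wrote 4B at 0x21 = 875d5c31
  after D1: wrote 4B at 0x0d = 5d5c3121
  after D2: wrote 3B at 0x20 = 5c3121
  after D3: wrote 7B at 0x1f = 312156cf86875c
  after D4: wrote 6B at 0x20 = 137d53684f3c
  after D5: wrote 4B at 0x18 = 137d5368
query mem[0x0f]=0x31, mem[0x1a]=0x53, mem[0x19]=0x7d, mem[0x05]=0x56, mem[0x21]=0x7d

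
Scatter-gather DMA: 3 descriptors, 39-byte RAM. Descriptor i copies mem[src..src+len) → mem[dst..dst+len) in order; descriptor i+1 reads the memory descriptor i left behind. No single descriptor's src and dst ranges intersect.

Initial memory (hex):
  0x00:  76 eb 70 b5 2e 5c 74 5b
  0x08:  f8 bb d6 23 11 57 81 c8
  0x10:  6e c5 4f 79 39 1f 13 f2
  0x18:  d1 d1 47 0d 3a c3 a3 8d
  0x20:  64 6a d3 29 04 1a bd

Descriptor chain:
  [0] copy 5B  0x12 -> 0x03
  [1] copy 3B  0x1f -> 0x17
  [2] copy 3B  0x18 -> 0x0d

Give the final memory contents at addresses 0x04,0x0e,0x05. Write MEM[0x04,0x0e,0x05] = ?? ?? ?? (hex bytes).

MEM[0x04,0x0e,0x05] = 79 6a 39

#0 dst[0x03+5] := {0x4f,0x79,0x39,0x1f,0x13}
#1 dst[0x17+3] := {0x8d,0x64,0x6a}
#2 dst[0x0d+3] := {0x64,0x6a,0x47}
query mem[0x04]=0x79, mem[0x0e]=0x6a, mem[0x05]=0x39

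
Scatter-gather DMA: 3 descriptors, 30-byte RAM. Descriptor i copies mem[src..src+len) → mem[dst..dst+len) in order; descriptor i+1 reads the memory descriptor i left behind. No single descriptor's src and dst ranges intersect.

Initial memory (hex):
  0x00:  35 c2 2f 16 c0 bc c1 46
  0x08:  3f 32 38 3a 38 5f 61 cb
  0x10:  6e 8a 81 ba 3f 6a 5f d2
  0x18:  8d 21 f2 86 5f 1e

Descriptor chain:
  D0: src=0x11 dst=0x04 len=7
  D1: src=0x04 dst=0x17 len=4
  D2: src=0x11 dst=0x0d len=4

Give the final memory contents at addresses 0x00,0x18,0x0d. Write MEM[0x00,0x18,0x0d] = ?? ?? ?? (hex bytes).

MEM[0x00,0x18,0x0d] = 35 81 8a

D0: mem[0x04..0x0a] <- [8a 81 ba 3f 6a 5f d2]
D1: mem[0x17..0x1a] <- [8a 81 ba 3f]
D2: mem[0x0d..0x10] <- [8a 81 ba 3f]
query mem[0x00]=0x35, mem[0x18]=0x81, mem[0x0d]=0x8a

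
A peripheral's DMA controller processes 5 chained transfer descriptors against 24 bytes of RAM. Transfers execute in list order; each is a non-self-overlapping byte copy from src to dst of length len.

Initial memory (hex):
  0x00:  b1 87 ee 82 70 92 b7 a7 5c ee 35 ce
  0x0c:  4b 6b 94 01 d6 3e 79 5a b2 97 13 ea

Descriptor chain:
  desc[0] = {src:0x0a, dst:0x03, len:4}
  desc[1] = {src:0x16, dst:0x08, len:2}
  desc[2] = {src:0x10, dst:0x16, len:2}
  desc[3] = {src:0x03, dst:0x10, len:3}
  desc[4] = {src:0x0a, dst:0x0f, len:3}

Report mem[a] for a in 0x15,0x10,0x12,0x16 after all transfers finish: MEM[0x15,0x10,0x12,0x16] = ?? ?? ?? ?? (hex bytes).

D0: mem[0x03..0x06] <- [35 ce 4b 6b]
D1: mem[0x08..0x09] <- [13 ea]
D2: mem[0x16..0x17] <- [d6 3e]
D3: mem[0x10..0x12] <- [35 ce 4b]
D4: mem[0x0f..0x11] <- [35 ce 4b]
query mem[0x15]=0x97, mem[0x10]=0xce, mem[0x12]=0x4b, mem[0x16]=0xd6

MEM[0x15,0x10,0x12,0x16] = 97 ce 4b d6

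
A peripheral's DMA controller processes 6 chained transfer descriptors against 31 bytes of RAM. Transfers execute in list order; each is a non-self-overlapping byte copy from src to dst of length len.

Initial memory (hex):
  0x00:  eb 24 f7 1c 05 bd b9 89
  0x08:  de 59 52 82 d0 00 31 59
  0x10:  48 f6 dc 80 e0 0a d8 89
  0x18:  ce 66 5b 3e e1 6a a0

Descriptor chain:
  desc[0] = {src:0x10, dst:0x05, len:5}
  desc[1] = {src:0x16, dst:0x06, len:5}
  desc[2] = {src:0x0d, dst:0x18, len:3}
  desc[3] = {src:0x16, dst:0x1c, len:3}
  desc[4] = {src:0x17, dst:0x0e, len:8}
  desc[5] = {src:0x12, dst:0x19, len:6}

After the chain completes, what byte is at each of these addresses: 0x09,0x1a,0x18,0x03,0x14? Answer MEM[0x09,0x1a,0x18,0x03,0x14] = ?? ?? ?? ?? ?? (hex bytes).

MEM[0x09,0x1a,0x18,0x03,0x14] = 66 d8 00 1c 89

[0] 0x10->0x05 len=5 : 48 f6 dc 80 e0
[1] 0x16->0x06 len=5 : d8 89 ce 66 5b
[2] 0x0d->0x18 len=3 : 00 31 59
[3] 0x16->0x1c len=3 : d8 89 00
[4] 0x17->0x0e len=8 : 89 00 31 59 3e d8 89 00
[5] 0x12->0x19 len=6 : 3e d8 89 00 d8 89
query mem[0x09]=0x66, mem[0x1a]=0xd8, mem[0x18]=0x00, mem[0x03]=0x1c, mem[0x14]=0x89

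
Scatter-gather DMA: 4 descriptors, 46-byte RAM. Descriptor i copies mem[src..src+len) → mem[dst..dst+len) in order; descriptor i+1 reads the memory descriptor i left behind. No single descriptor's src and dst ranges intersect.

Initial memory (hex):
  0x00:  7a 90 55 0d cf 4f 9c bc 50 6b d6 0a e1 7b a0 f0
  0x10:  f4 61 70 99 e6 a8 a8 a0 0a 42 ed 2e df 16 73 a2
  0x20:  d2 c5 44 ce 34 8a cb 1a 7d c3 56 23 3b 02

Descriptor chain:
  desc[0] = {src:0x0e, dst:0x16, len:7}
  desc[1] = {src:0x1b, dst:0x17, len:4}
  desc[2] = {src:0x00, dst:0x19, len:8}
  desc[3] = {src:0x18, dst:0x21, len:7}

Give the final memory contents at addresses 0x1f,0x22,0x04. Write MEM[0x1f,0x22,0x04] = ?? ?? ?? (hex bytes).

#0 dst[0x16+7] := {0xa0,0xf0,0xf4,0x61,0x70,0x99,0xe6}
#1 dst[0x17+4] := {0x99,0xe6,0x16,0x73}
#2 dst[0x19+8] := {0x7a,0x90,0x55,0x0d,0xcf,0x4f,0x9c,0xbc}
#3 dst[0x21+7] := {0xe6,0x7a,0x90,0x55,0x0d,0xcf,0x4f}
query mem[0x1f]=0x9c, mem[0x22]=0x7a, mem[0x04]=0xcf

MEM[0x1f,0x22,0x04] = 9c 7a cf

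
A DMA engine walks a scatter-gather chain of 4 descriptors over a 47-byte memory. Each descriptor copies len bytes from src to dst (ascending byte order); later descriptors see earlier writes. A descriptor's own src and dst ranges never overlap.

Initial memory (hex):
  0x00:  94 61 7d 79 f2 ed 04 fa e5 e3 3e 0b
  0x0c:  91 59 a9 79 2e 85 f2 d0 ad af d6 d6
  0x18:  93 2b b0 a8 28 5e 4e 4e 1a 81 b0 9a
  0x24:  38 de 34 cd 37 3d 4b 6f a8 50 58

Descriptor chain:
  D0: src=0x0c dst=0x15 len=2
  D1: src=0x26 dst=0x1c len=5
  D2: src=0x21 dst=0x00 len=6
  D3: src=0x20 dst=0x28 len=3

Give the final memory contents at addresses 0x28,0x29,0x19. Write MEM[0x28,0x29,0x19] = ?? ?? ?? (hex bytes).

MEM[0x28,0x29,0x19] = 4b 81 2b

#0 dst[0x15+2] := {0x91,0x59}
#1 dst[0x1c+5] := {0x34,0xcd,0x37,0x3d,0x4b}
#2 dst[0x00+6] := {0x81,0xb0,0x9a,0x38,0xde,0x34}
#3 dst[0x28+3] := {0x4b,0x81,0xb0}
query mem[0x28]=0x4b, mem[0x29]=0x81, mem[0x19]=0x2b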